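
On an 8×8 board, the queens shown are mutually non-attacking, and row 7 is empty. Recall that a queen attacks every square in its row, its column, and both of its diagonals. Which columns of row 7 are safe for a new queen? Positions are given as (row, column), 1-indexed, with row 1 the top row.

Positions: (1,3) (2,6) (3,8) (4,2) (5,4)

(1,3) attacks row 7 at column 3.
(2,6) attacks row 7 at column 6 and diagonals 1.
(3,8) attacks row 7 at column 8 and diagonals 4.
(4,2) attacks row 7 at column 2 and diagonals 5.
(5,4) attacks row 7 at column 4 and diagonals 2, 6.
Attacked columns: {1, 2, 3, 4, 5, 6, 8}. Safe: {7}.

columns 7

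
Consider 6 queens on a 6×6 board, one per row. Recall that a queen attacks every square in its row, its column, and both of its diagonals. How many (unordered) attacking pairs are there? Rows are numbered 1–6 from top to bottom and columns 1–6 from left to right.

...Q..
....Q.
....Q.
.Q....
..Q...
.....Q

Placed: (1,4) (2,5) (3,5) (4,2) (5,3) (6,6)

Same column: (2,5)–(3,5) (column 5).
Same diagonal: (1,4)–(2,5) (|1−2| = |4−5| = 1); (3,5)–(5,3) (|3−5| = |5−3| = 2); (4,2)–(5,3) (|4−5| = |2−3| = 1).
Total attacking pairs: 4.

4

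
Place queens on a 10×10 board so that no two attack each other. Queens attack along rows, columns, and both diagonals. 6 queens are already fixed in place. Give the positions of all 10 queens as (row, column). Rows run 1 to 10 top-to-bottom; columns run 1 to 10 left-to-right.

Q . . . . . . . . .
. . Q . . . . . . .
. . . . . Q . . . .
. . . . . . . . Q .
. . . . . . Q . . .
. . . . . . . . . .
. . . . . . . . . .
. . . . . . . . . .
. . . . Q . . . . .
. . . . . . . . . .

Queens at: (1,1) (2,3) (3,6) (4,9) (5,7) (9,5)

(1,1) (2,3) (3,6) (4,9) (5,7) (6,10) (7,4) (8,2) (9,5) (10,8)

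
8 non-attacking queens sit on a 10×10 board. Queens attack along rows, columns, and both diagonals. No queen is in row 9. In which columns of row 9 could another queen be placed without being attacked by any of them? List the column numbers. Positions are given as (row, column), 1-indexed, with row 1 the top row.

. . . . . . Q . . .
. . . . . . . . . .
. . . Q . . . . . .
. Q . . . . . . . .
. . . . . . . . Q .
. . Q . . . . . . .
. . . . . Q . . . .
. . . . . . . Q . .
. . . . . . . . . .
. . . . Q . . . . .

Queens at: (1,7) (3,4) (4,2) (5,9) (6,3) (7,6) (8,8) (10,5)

columns 1

(1,7) attacks row 9 at column 7.
(3,4) attacks row 9 at column 4 and diagonals 10.
(4,2) attacks row 9 at column 2 and diagonals 7.
(5,9) attacks row 9 at column 9 and diagonals 5.
(6,3) attacks row 9 at column 3 and diagonals 6.
(7,6) attacks row 9 at column 6 and diagonals 4, 8.
(8,8) attacks row 9 at column 8 and diagonals 7, 9.
(10,5) attacks row 9 at column 5 and diagonals 4, 6.
Attacked columns: {2, 3, 4, 5, 6, 7, 8, 9, 10}. Safe: {1}.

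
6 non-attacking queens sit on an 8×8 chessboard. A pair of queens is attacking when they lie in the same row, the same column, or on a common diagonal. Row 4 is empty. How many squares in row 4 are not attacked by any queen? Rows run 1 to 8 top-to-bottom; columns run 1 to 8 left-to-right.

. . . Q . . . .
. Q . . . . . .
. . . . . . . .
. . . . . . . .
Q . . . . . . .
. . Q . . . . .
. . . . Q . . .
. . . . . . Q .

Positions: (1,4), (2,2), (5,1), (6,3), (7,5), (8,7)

1

(1,4) attacks row 4 at column 4 and diagonals 1, 7.
(2,2) attacks row 4 at column 2 and diagonals 4.
(5,1) attacks row 4 at column 1 and diagonals 2.
(6,3) attacks row 4 at column 3 and diagonals 1, 5.
(7,5) attacks row 4 at column 5 and diagonals 2, 8.
(8,7) attacks row 4 at column 7 and diagonals 3.
Attacked columns: {1, 2, 3, 4, 5, 7, 8}. Safe: {6}.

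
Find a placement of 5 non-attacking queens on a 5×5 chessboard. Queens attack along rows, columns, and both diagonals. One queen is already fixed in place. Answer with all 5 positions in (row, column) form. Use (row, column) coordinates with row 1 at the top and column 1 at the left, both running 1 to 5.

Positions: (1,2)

Row 2: attacked by (1,2)→{1,2,3}. Safe: 4, 5. Place at column 5.
Row 3: attacked by (1,2)→{2,4}; (2,5)→{4,5}. Safe: 1, 3. Place at column 3.
Row 4: attacked by (1,2)→{2,5}; (2,5)→{3,5}; (3,3)→{2,3,4}. Safe: 1. Place at column 1.
Row 5: attacked by (1,2)→{2}; (2,5)→{2,5}; (3,3)→{1,3,5}; (4,1)→{1,2}. Safe: 4. Place at column 4.
Columns [2, 5, 3, 1, 4], r−c [-1, -3, 0, 3, 1], r+c [3, 7, 6, 5, 9] are all distinct, so no two queens attack.

(1,2) (2,5) (3,3) (4,1) (5,4)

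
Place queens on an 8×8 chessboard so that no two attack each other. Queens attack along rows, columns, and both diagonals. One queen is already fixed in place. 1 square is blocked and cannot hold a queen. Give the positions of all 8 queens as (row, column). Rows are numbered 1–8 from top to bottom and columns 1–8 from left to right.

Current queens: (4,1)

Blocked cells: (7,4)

(1,5) (2,8) (3,4) (4,1) (5,7) (6,2) (7,6) (8,3)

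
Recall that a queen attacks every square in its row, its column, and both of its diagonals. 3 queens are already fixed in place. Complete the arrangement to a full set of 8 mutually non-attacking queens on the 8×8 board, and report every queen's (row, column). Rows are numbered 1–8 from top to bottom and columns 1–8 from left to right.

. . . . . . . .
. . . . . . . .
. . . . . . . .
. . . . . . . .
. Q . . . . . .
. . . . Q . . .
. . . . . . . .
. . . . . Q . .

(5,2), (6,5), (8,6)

(1,4) (2,7) (3,3) (4,8) (5,2) (6,5) (7,1) (8,6)

Row 1: attacked by (5,2)→{2,6}; (6,5)→{5}; (8,6)→{6}. Safe: 1, 3, 4, 7, 8. Place at column 4.
Row 2: attacked by (1,4)→{3,4,5}; (5,2)→{2,5}; (6,5)→{1,5}; (8,6)→{6}. Safe: 7, 8. Place at column 7.
Row 3: attacked by (1,4)→{2,4,6}; (2,7)→{6,7,8}; (5,2)→{2,4}; (6,5)→{2,5,8}; (8,6)→{1,6}. Safe: 3. Place at column 3.
Row 4: attacked by (1,4)→{1,4,7}; (2,7)→{5,7}; (3,3)→{2,3,4}; (5,2)→{1,2,3}; (6,5)→{3,5,7}; (8,6)→{2,6}. Safe: 8. Place at column 8.
Row 7: attacked by (1,4)→{4}; (2,7)→{2,7}; (3,3)→{3,7}; (4,8)→{5,8}; (5,2)→{2,4}; (6,5)→{4,5,6}; (8,6)→{5,6,7}. Safe: 1. Place at column 1.
Columns [4, 7, 3, 8, 2, 5, 1, 6], r−c [-3, -5, 0, -4, 3, 1, 6, 2], r+c [5, 9, 6, 12, 7, 11, 8, 14] are all distinct, so no two queens attack.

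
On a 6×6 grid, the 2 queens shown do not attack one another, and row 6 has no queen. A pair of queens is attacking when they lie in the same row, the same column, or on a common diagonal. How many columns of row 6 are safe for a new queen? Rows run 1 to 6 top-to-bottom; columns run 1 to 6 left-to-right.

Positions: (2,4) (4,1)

(2,4) attacks row 6 at column 4.
(4,1) attacks row 6 at column 1 and diagonals 3.
Attacked columns: {1, 3, 4}. Safe: {2, 5, 6}.

3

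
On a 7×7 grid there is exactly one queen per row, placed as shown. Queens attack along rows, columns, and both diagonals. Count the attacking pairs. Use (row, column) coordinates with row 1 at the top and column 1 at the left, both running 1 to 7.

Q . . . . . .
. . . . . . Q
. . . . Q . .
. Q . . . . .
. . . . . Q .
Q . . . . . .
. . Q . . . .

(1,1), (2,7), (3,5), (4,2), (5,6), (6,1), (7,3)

Same column: (1,1)–(6,1) (column 1).
Total attacking pairs: 1.

1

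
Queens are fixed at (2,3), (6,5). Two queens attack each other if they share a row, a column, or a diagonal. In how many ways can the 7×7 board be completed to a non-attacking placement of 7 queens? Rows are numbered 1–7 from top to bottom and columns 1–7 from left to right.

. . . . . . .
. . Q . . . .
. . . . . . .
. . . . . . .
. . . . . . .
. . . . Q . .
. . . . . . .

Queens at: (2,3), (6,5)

Branch on row 1: col 1 → 0; col 6 → 2; col 7 → 0.
Sum: 0 + 2 + 0 = 2.

2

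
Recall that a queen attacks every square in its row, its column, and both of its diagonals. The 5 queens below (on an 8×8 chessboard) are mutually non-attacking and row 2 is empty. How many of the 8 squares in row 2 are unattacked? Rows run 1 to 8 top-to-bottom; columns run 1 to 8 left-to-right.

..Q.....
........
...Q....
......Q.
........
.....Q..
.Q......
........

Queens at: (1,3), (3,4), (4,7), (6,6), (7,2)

2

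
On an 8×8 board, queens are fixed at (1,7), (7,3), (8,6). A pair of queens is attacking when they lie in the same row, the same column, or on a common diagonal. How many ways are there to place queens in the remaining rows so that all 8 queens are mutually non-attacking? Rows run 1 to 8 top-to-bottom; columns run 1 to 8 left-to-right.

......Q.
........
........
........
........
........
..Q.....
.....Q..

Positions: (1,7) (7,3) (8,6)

2

Branch on row 2: col 1 → 0; col 2 → 1; col 4 → 1; col 5 → 0.
Sum: 0 + 1 + 1 + 0 = 2.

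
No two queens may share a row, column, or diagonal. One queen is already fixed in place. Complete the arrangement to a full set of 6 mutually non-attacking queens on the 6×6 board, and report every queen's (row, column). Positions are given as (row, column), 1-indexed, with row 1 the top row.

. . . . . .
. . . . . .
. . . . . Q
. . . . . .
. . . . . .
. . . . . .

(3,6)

(1,2) (2,4) (3,6) (4,1) (5,3) (6,5)

Row 1: attacked by (3,6)→{4,6}. Safe: 1, 2, 3, 5. Place at column 2.
Row 2: attacked by (1,2)→{1,2,3}; (3,6)→{5,6}. Safe: 4. Place at column 4.
Row 4: attacked by (1,2)→{2,5}; (2,4)→{2,4,6}; (3,6)→{5,6}. Safe: 1, 3. Place at column 1.
Row 5: attacked by (1,2)→{2,6}; (2,4)→{1,4}; (3,6)→{4,6}; (4,1)→{1,2}. Safe: 3, 5. Place at column 3.
Row 6: attacked by (1,2)→{2}; (2,4)→{4}; (3,6)→{3,6}; (4,1)→{1,3}; (5,3)→{2,3,4}. Safe: 5. Place at column 5.
Columns [2, 4, 6, 1, 3, 5], r−c [-1, -2, -3, 3, 2, 1], r+c [3, 6, 9, 5, 8, 11] are all distinct, so no two queens attack.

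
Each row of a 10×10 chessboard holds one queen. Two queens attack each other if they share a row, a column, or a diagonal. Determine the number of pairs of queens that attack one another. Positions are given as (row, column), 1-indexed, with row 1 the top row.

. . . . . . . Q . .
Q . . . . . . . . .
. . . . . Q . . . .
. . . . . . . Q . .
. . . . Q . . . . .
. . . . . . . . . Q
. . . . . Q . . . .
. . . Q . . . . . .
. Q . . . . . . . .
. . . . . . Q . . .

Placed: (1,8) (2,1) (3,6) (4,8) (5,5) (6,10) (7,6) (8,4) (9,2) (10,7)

6

Same column: (1,8)–(4,8) (column 8); (3,6)–(7,6) (column 6).
Same diagonal: (1,8)–(3,6) (|1−3| = |8−6| = 2); (2,1)–(7,6) (|2−7| = |1−6| = 5); (4,8)–(6,10) (|4−6| = |8−10| = 2); (4,8)–(8,4) (|4−8| = |8−4| = 4).
Total attacking pairs: 6.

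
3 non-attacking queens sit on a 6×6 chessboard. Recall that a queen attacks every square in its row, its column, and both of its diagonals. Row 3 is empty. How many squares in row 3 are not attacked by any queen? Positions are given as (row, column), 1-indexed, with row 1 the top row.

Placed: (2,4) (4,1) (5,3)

1

(2,4) attacks row 3 at column 4 and diagonals 3, 5.
(4,1) attacks row 3 at column 1 and diagonals 2.
(5,3) attacks row 3 at column 3 and diagonals 1, 5.
Attacked columns: {1, 2, 3, 4, 5}. Safe: {6}.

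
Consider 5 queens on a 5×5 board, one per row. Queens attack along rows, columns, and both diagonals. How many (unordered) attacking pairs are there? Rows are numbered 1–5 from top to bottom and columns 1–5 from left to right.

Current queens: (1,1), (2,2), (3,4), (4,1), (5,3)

2

Same column: (1,1)–(4,1) (column 1).
Same diagonal: (1,1)–(2,2) (|1−2| = |1−2| = 1).
Total attacking pairs: 2.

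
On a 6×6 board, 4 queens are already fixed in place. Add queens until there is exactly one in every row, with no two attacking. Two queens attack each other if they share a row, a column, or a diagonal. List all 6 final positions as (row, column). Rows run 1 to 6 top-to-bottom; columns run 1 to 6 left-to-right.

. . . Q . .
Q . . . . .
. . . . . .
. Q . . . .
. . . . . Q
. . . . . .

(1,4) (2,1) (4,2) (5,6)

(1,4) (2,1) (3,5) (4,2) (5,6) (6,3)

Row 3: attacked by (1,4)→{2,4,6}; (2,1)→{1,2}; (4,2)→{1,2,3}; (5,6)→{4,6}. Safe: 5. Place at column 5.
Row 6: attacked by (1,4)→{4}; (2,1)→{1,5}; (3,5)→{2,5}; (4,2)→{2,4}; (5,6)→{5,6}. Safe: 3. Place at column 3.
Columns [4, 1, 5, 2, 6, 3], r−c [-3, 1, -2, 2, -1, 3], r+c [5, 3, 8, 6, 11, 9] are all distinct, so no two queens attack.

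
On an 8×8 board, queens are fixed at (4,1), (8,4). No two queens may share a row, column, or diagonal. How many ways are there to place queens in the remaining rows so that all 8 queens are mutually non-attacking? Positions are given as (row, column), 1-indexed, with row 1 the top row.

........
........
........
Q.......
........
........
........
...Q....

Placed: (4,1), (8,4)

5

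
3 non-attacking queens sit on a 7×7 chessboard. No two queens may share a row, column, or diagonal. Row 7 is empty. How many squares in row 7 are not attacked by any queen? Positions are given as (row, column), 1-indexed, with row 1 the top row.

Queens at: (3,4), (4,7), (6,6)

3

(3,4) attacks row 7 at column 4.
(4,7) attacks row 7 at column 7 and diagonals 4.
(6,6) attacks row 7 at column 6 and diagonals 5, 7.
Attacked columns: {4, 5, 6, 7}. Safe: {1, 2, 3}.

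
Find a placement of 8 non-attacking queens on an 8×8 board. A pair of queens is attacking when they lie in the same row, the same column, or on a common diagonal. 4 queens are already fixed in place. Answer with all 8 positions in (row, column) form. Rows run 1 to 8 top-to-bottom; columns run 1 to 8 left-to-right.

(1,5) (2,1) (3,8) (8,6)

Row 4: attacked by (1,5)→{2,5,8}; (2,1)→{1,3}; (3,8)→{7,8}; (8,6)→{2,6}. Safe: 4. Place at column 4.
Row 5: attacked by (1,5)→{1,5}; (2,1)→{1,4}; (3,8)→{6,8}; (4,4)→{3,4,5}; (8,6)→{3,6}. Safe: 2, 7. Place at column 2.
Row 6: attacked by (1,5)→{5}; (2,1)→{1,5}; (3,8)→{5,8}; (4,4)→{2,4,6}; (5,2)→{1,2,3}; (8,6)→{4,6,8}. Safe: 7. Place at column 7.
Row 7: attacked by (1,5)→{5}; (2,1)→{1,6}; (3,8)→{4,8}; (4,4)→{1,4,7}; (5,2)→{2,4}; (6,7)→{6,7,8}; (8,6)→{5,6,7}. Safe: 3. Place at column 3.
Columns [5, 1, 8, 4, 2, 7, 3, 6], r−c [-4, 1, -5, 0, 3, -1, 4, 2], r+c [6, 3, 11, 8, 7, 13, 10, 14] are all distinct, so no two queens attack.

(1,5) (2,1) (3,8) (4,4) (5,2) (6,7) (7,3) (8,6)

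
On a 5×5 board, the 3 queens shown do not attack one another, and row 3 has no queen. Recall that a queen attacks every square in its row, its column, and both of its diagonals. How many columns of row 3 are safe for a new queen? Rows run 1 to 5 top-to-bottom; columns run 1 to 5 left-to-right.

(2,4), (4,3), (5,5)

1

(2,4) attacks row 3 at column 4 and diagonals 3, 5.
(4,3) attacks row 3 at column 3 and diagonals 2, 4.
(5,5) attacks row 3 at column 5 and diagonals 3.
Attacked columns: {2, 3, 4, 5}. Safe: {1}.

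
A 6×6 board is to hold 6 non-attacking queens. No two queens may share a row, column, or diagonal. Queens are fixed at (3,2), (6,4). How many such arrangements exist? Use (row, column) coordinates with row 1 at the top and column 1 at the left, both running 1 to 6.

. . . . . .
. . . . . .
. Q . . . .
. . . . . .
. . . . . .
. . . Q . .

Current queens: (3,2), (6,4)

Branch on row 1: col 1 → 0; col 3 → 1; col 5 → 0; col 6 → 0.
Sum: 0 + 1 + 0 + 0 = 1.

1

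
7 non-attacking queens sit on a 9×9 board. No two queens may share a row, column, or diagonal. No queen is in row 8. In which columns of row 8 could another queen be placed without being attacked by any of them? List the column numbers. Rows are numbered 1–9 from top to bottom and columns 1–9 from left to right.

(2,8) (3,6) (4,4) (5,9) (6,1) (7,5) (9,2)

columns 7

(2,8) attacks row 8 at column 8 and diagonals 2.
(3,6) attacks row 8 at column 6 and diagonals 1.
(4,4) attacks row 8 at column 4 and diagonals 8.
(5,9) attacks row 8 at column 9 and diagonals 6.
(6,1) attacks row 8 at column 1 and diagonals 3.
(7,5) attacks row 8 at column 5 and diagonals 4, 6.
(9,2) attacks row 8 at column 2 and diagonals 1, 3.
Attacked columns: {1, 2, 3, 4, 5, 6, 8, 9}. Safe: {7}.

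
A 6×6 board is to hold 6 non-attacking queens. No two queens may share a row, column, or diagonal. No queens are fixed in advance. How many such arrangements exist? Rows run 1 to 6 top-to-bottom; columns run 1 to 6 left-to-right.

4

Branch on row 1: col 1 → 0; col 2 → 1; col 3 → 1; col 4 → 1; col 5 → 1; col 6 → 0.
Sum: 0 + 1 + 1 + 1 + 1 + 0 = 4.
(This is the classic 6-queens count.)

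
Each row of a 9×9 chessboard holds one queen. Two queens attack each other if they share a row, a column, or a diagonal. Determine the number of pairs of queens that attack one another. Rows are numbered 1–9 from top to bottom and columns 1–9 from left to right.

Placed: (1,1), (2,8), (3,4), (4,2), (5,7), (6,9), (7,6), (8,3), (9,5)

All columns are distinct and no two queens satisfy |Δrow| = |Δcol|, so no pair attacks.

0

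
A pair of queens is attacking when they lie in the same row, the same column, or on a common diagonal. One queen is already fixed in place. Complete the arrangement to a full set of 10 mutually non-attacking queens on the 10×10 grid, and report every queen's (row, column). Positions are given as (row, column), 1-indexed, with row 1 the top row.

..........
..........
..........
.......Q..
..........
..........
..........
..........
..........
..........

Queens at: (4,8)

(1,2) (2,5) (3,10) (4,8) (5,1) (6,4) (7,7) (8,3) (9,6) (10,9)

Row 1: attacked by (4,8)→{5,8}. Safe: 1, 2, 3, 4, 6, 7, 9, 10. Place at column 2.
Row 2: attacked by (1,2)→{1,2,3}; (4,8)→{6,8,10}. Safe: 4, 5, 7, 9. Place at column 5.
Row 3: attacked by (1,2)→{2,4}; (2,5)→{4,5,6}; (4,8)→{7,8,9}. Safe: 1, 3, 10. Place at column 10.
Row 5: attacked by (1,2)→{2,6}; (2,5)→{2,5,8}; (3,10)→{8,10}; (4,8)→{7,8,9}. Safe: 1, 3, 4. Place at column 1.
Row 6: attacked by (1,2)→{2,7}; (2,5)→{1,5,9}; (3,10)→{7,10}; (4,8)→{6,8,10}; (5,1)→{1,2}. Safe: 3, 4. Place at column 4.
Row 7: attacked by (1,2)→{2,8}; (2,5)→{5,10}; (3,10)→{6,10}; (4,8)→{5,8}; (5,1)→{1,3}; (6,4)→{3,4,5}. Safe: 7, 9. Place at column 7.
Row 8: attacked by (1,2)→{2,9}; (2,5)→{5}; (3,10)→{5,10}; (4,8)→{4,8}; (5,1)→{1,4}; (6,4)→{2,4,6}; (7,7)→{6,7,8}. Safe: 3. Place at column 3.
Row 9: attacked by (1,2)→{2,10}; (2,5)→{5}; (3,10)→{4,10}; (4,8)→{3,8}; (5,1)→{1,5}; (6,4)→{1,4,7}; (7,7)→{5,7,9}; (8,3)→{2,3,4}. Safe: 6. Place at column 6.
Row 10: attacked by (1,2)→{2}; (2,5)→{5}; (3,10)→{3,10}; (4,8)→{2,8}; (5,1)→{1,6}; (6,4)→{4,8}; (7,7)→{4,7,10}; (8,3)→{1,3,5}; (9,6)→{5,6,7}. Safe: 9. Place at column 9.
Columns [2, 5, 10, 8, 1, 4, 7, 3, 6, 9], r−c [-1, -3, -7, -4, 4, 2, 0, 5, 3, 1], r+c [3, 7, 13, 12, 6, 10, 14, 11, 15, 19] are all distinct, so no two queens attack.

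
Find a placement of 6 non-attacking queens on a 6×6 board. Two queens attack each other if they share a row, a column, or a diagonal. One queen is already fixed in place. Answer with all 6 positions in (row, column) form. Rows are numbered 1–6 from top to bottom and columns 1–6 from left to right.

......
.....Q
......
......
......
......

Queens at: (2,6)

(1,3) (2,6) (3,2) (4,5) (5,1) (6,4)

Row 1: attacked by (2,6)→{5,6}. Safe: 1, 2, 3, 4. Place at column 3.
Row 3: attacked by (1,3)→{1,3,5}; (2,6)→{5,6}. Safe: 2, 4. Place at column 2.
Row 4: attacked by (1,3)→{3,6}; (2,6)→{4,6}; (3,2)→{1,2,3}. Safe: 5. Place at column 5.
Row 5: attacked by (1,3)→{3}; (2,6)→{3,6}; (3,2)→{2,4}; (4,5)→{4,5,6}. Safe: 1. Place at column 1.
Row 6: attacked by (1,3)→{3}; (2,6)→{2,6}; (3,2)→{2,5}; (4,5)→{3,5}; (5,1)→{1,2}. Safe: 4. Place at column 4.
Columns [3, 6, 2, 5, 1, 4], r−c [-2, -4, 1, -1, 4, 2], r+c [4, 8, 5, 9, 6, 10] are all distinct, so no two queens attack.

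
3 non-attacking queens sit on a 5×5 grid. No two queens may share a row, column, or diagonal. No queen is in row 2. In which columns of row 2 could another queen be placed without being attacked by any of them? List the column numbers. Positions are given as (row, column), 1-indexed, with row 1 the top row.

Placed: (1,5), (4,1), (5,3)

columns 2

(1,5) attacks row 2 at column 5 and diagonals 4.
(4,1) attacks row 2 at column 1 and diagonals 3.
(5,3) attacks row 2 at column 3.
Attacked columns: {1, 3, 4, 5}. Safe: {2}.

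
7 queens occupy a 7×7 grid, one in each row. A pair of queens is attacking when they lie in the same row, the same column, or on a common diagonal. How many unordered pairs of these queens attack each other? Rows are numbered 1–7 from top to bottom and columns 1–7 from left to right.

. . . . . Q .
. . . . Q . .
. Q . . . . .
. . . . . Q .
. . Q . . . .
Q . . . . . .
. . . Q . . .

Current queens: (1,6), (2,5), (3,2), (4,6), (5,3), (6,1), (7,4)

4

Same column: (1,6)–(4,6) (column 6).
Same diagonal: (1,6)–(2,5) (|1−2| = |6−5| = 1); (1,6)–(6,1) (|1−6| = |6−1| = 5); (2,5)–(6,1) (|2−6| = |5−1| = 4).
Total attacking pairs: 4.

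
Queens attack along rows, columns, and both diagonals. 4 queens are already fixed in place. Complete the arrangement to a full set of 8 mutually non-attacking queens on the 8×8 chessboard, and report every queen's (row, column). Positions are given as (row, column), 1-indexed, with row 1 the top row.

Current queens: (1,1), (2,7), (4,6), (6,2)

Row 3: attacked by (1,1)→{1,3}; (2,7)→{6,7,8}; (4,6)→{5,6,7}; (6,2)→{2,5}. Safe: 4. Place at column 4.
Row 5: attacked by (1,1)→{1,5}; (2,7)→{4,7}; (3,4)→{2,4,6}; (4,6)→{5,6,7}; (6,2)→{1,2,3}. Safe: 8. Place at column 8.
Row 7: attacked by (1,1)→{1,7}; (2,7)→{2,7}; (3,4)→{4,8}; (4,6)→{3,6}; (5,8)→{6,8}; (6,2)→{1,2,3}. Safe: 5. Place at column 5.
Row 8: attacked by (1,1)→{1,8}; (2,7)→{1,7}; (3,4)→{4}; (4,6)→{2,6}; (5,8)→{5,8}; (6,2)→{2,4}; (7,5)→{4,5,6}. Safe: 3. Place at column 3.
Columns [1, 7, 4, 6, 8, 2, 5, 3], r−c [0, -5, -1, -2, -3, 4, 2, 5], r+c [2, 9, 7, 10, 13, 8, 12, 11] are all distinct, so no two queens attack.

(1,1) (2,7) (3,4) (4,6) (5,8) (6,2) (7,5) (8,3)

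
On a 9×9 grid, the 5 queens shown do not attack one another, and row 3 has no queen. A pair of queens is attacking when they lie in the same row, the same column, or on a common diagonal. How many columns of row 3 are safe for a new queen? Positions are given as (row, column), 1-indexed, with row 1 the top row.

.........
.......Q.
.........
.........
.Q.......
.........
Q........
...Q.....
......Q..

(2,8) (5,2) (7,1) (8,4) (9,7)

2

(2,8) attacks row 3 at column 8 and diagonals 7, 9.
(5,2) attacks row 3 at column 2 and diagonals 4.
(7,1) attacks row 3 at column 1 and diagonals 5.
(8,4) attacks row 3 at column 4 and diagonals 9.
(9,7) attacks row 3 at column 7 and diagonals 1.
Attacked columns: {1, 2, 4, 5, 7, 8, 9}. Safe: {3, 6}.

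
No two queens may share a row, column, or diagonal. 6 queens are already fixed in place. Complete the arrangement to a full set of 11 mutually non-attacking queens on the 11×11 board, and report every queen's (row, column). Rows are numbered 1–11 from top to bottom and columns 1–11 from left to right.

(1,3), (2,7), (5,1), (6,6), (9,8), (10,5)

Row 3: attacked by (1,3)→{1,3,5}; (2,7)→{6,7,8}; (5,1)→{1,3}; (6,6)→{3,6,9}; (9,8)→{2,8}; (10,5)→{5}. Safe: 4, 10, 11. Place at column 4.
Row 4: attacked by (1,3)→{3,6}; (2,7)→{5,7,9}; (3,4)→{3,4,5}; (5,1)→{1,2}; (6,6)→{4,6,8}; (9,8)→{3,8}; (10,5)→{5,11}. Safe: 10. Place at column 10.
Row 7: attacked by (1,3)→{3,9}; (2,7)→{2,7}; (3,4)→{4,8}; (4,10)→{7,10}; (5,1)→{1,3}; (6,6)→{5,6,7}; (9,8)→{6,8,10}; (10,5)→{2,5,8}. Safe: 11. Place at column 11.
Row 8: attacked by (1,3)→{3,10}; (2,7)→{1,7}; (3,4)→{4,9}; (4,10)→{6,10}; (5,1)→{1,4}; (6,6)→{4,6,8}; (7,11)→{10,11}; (9,8)→{7,8,9}; (10,5)→{3,5,7}. Safe: 2. Place at column 2.
Row 11: attacked by (1,3)→{3}; (2,7)→{7}; (3,4)→{4}; (4,10)→{3,10}; (5,1)→{1,7}; (6,6)→{1,6,11}; (7,11)→{7,11}; (8,2)→{2,5}; (9,8)→{6,8,10}; (10,5)→{4,5,6}. Safe: 9. Place at column 9.
Columns [3, 7, 4, 10, 1, 6, 11, 2, 8, 5, 9], r−c [-2, -5, -1, -6, 4, 0, -4, 6, 1, 5, 2], r+c [4, 9, 7, 14, 6, 12, 18, 10, 17, 15, 20] are all distinct, so no two queens attack.

(1,3) (2,7) (3,4) (4,10) (5,1) (6,6) (7,11) (8,2) (9,8) (10,5) (11,9)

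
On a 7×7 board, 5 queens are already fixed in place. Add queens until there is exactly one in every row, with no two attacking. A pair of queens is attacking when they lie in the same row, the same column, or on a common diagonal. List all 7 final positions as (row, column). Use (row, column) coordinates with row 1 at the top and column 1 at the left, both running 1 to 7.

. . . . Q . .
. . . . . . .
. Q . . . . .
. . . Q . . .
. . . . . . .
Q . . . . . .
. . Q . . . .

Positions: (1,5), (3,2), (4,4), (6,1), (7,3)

(1,5) (2,7) (3,2) (4,4) (5,6) (6,1) (7,3)

Row 2: attacked by (1,5)→{4,5,6}; (3,2)→{1,2,3}; (4,4)→{2,4,6}; (6,1)→{1,5}; (7,3)→{3}. Safe: 7. Place at column 7.
Row 5: attacked by (1,5)→{1,5}; (2,7)→{4,7}; (3,2)→{2,4}; (4,4)→{3,4,5}; (6,1)→{1,2}; (7,3)→{1,3,5}. Safe: 6. Place at column 6.
Columns [5, 7, 2, 4, 6, 1, 3], r−c [-4, -5, 1, 0, -1, 5, 4], r+c [6, 9, 5, 8, 11, 7, 10] are all distinct, so no two queens attack.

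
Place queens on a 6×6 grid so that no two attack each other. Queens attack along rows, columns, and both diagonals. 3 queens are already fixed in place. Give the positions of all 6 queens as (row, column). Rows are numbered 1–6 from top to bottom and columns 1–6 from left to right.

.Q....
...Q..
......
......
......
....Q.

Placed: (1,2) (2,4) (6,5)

Row 3: attacked by (1,2)→{2,4}; (2,4)→{3,4,5}; (6,5)→{2,5}. Safe: 1, 6. Place at column 6.
Row 4: attacked by (1,2)→{2,5}; (2,4)→{2,4,6}; (3,6)→{5,6}; (6,5)→{3,5}. Safe: 1. Place at column 1.
Row 5: attacked by (1,2)→{2,6}; (2,4)→{1,4}; (3,6)→{4,6}; (4,1)→{1,2}; (6,5)→{4,5,6}. Safe: 3. Place at column 3.
Columns [2, 4, 6, 1, 3, 5], r−c [-1, -2, -3, 3, 2, 1], r+c [3, 6, 9, 5, 8, 11] are all distinct, so no two queens attack.

(1,2) (2,4) (3,6) (4,1) (5,3) (6,5)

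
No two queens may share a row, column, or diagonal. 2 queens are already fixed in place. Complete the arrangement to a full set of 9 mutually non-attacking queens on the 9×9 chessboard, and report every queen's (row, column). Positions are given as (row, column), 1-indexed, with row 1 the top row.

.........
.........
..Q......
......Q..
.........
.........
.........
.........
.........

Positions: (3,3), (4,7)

(1,9) (2,6) (3,3) (4,7) (5,2) (6,8) (7,5) (8,1) (9,4)

Row 1: attacked by (3,3)→{1,3,5}; (4,7)→{4,7}. Safe: 2, 6, 8, 9. Place at column 9.
Row 2: attacked by (1,9)→{8,9}; (3,3)→{2,3,4}; (4,7)→{5,7,9}. Safe: 1, 6. Place at column 6.
Row 5: attacked by (1,9)→{5,9}; (2,6)→{3,6,9}; (3,3)→{1,3,5}; (4,7)→{6,7,8}. Safe: 2, 4. Place at column 2.
Row 6: attacked by (1,9)→{4,9}; (2,6)→{2,6}; (3,3)→{3,6}; (4,7)→{5,7,9}; (5,2)→{1,2,3}. Safe: 8. Place at column 8.
Row 7: attacked by (1,9)→{3,9}; (2,6)→{1,6}; (3,3)→{3,7}; (4,7)→{4,7}; (5,2)→{2,4}; (6,8)→{7,8,9}. Safe: 5. Place at column 5.
Row 8: attacked by (1,9)→{2,9}; (2,6)→{6}; (3,3)→{3,8}; (4,7)→{3,7}; (5,2)→{2,5}; (6,8)→{6,8}; (7,5)→{4,5,6}. Safe: 1. Place at column 1.
Row 9: attacked by (1,9)→{1,9}; (2,6)→{6}; (3,3)→{3,9}; (4,7)→{2,7}; (5,2)→{2,6}; (6,8)→{5,8}; (7,5)→{3,5,7}; (8,1)→{1,2}. Safe: 4. Place at column 4.
Columns [9, 6, 3, 7, 2, 8, 5, 1, 4], r−c [-8, -4, 0, -3, 3, -2, 2, 7, 5], r+c [10, 8, 6, 11, 7, 14, 12, 9, 13] are all distinct, so no two queens attack.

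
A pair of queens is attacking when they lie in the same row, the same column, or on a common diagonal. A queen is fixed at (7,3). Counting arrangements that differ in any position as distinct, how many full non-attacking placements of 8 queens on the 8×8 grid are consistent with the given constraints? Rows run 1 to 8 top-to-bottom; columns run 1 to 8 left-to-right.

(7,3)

Branch on row 1: col 1 → 0; col 2 → 1; col 4 → 6; col 5 → 3; col 6 → 0; col 7 → 3; col 8 → 1.
Sum: 0 + 1 + 6 + 3 + 0 + 3 + 1 = 14.

14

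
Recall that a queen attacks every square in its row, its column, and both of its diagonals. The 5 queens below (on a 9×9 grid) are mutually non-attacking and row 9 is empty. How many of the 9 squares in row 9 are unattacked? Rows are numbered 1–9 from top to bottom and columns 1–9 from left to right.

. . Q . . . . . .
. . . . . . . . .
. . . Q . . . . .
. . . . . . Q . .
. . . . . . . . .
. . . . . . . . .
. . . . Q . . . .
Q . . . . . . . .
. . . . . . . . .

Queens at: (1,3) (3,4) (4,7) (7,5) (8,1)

(1,3) attacks row 9 at column 3.
(3,4) attacks row 9 at column 4.
(4,7) attacks row 9 at column 7 and diagonals 2.
(7,5) attacks row 9 at column 5 and diagonals 3, 7.
(8,1) attacks row 9 at column 1 and diagonals 2.
Attacked columns: {1, 2, 3, 4, 5, 7}. Safe: {6, 8, 9}.

3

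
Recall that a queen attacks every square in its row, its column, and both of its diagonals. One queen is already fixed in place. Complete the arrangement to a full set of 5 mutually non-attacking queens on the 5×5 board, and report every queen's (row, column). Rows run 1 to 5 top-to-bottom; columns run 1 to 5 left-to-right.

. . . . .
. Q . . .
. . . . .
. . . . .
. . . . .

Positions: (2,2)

Row 1: attacked by (2,2)→{1,2,3}. Safe: 4, 5. Place at column 4.
Row 3: attacked by (1,4)→{2,4}; (2,2)→{1,2,3}. Safe: 5. Place at column 5.
Row 4: attacked by (1,4)→{1,4}; (2,2)→{2,4}; (3,5)→{4,5}. Safe: 3. Place at column 3.
Row 5: attacked by (1,4)→{4}; (2,2)→{2,5}; (3,5)→{3,5}; (4,3)→{2,3,4}. Safe: 1. Place at column 1.
Columns [4, 2, 5, 3, 1], r−c [-3, 0, -2, 1, 4], r+c [5, 4, 8, 7, 6] are all distinct, so no two queens attack.

(1,4) (2,2) (3,5) (4,3) (5,1)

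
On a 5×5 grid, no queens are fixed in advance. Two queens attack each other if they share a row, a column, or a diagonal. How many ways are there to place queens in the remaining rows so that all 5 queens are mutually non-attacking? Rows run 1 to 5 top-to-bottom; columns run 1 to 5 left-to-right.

Branch on row 1: col 1 → 2; col 2 → 2; col 3 → 2; col 4 → 2; col 5 → 2.
Sum: 2 + 2 + 2 + 2 + 2 = 10.
(This is the classic 5-queens count.)

10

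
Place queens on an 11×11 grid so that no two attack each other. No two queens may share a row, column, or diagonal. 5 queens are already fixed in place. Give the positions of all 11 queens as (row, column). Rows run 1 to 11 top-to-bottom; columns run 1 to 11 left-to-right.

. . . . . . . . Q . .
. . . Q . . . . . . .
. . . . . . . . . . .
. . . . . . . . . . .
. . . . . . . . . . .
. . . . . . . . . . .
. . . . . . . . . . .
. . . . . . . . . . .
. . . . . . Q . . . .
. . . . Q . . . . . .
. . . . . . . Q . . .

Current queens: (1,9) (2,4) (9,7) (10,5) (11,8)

(1,9) (2,4) (3,10) (4,3) (5,6) (6,2) (7,11) (8,1) (9,7) (10,5) (11,8)

Row 3: attacked by (1,9)→{7,9,11}; (2,4)→{3,4,5}; (9,7)→{1,7}; (10,5)→{5}; (11,8)→{8}. Safe: 2, 6, 10. Place at column 10.
Row 4: attacked by (1,9)→{6,9}; (2,4)→{2,4,6}; (3,10)→{9,10,11}; (9,7)→{2,7}; (10,5)→{5,11}; (11,8)→{1,8}. Safe: 3. Place at column 3.
Row 5: attacked by (1,9)→{5,9}; (2,4)→{1,4,7}; (3,10)→{8,10}; (4,3)→{2,3,4}; (9,7)→{3,7,11}; (10,5)→{5,10}; (11,8)→{2,8}. Safe: 6. Place at column 6.
Row 6: attacked by (1,9)→{4,9}; (2,4)→{4,8}; (3,10)→{7,10}; (4,3)→{1,3,5}; (5,6)→{5,6,7}; (9,7)→{4,7,10}; (10,5)→{1,5,9}; (11,8)→{3,8}. Safe: 2, 11. Place at column 2.
Row 7: attacked by (1,9)→{3,9}; (2,4)→{4,9}; (3,10)→{6,10}; (4,3)→{3,6}; (5,6)→{4,6,8}; (6,2)→{1,2,3}; (9,7)→{5,7,9}; (10,5)→{2,5,8}; (11,8)→{4,8}. Safe: 11. Place at column 11.
Row 8: attacked by (1,9)→{2,9}; (2,4)→{4,10}; (3,10)→{5,10}; (4,3)→{3,7}; (5,6)→{3,6,9}; (6,2)→{2,4}; (7,11)→{10,11}; (9,7)→{6,7,8}; (10,5)→{3,5,7}; (11,8)→{5,8,11}. Safe: 1. Place at column 1.
Columns [9, 4, 10, 3, 6, 2, 11, 1, 7, 5, 8], r−c [-8, -2, -7, 1, -1, 4, -4, 7, 2, 5, 3], r+c [10, 6, 13, 7, 11, 8, 18, 9, 16, 15, 19] are all distinct, so no two queens attack.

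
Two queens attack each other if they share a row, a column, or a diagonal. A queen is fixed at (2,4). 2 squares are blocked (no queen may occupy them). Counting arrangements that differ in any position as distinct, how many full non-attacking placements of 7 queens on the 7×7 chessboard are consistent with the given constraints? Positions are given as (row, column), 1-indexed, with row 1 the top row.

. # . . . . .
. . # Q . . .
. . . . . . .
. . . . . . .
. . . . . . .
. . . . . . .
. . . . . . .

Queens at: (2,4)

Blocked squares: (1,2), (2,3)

4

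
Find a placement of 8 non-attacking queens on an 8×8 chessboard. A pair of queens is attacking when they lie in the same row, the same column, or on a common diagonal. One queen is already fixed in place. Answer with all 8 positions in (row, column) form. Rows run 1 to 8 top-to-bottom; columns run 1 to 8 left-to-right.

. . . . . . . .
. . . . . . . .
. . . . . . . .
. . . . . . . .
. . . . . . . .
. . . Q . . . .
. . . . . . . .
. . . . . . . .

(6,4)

(1,5) (2,2) (3,6) (4,1) (5,7) (6,4) (7,8) (8,3)

Row 1: attacked by (6,4)→{4}. Safe: 1, 2, 3, 5, 6, 7, 8. Place at column 5.
Row 2: attacked by (1,5)→{4,5,6}; (6,4)→{4,8}. Safe: 1, 2, 3, 7. Place at column 2.
Row 3: attacked by (1,5)→{3,5,7}; (2,2)→{1,2,3}; (6,4)→{1,4,7}. Safe: 6, 8. Place at column 6.
Row 4: attacked by (1,5)→{2,5,8}; (2,2)→{2,4}; (3,6)→{5,6,7}; (6,4)→{2,4,6}. Safe: 1, 3. Place at column 1.
Row 5: attacked by (1,5)→{1,5}; (2,2)→{2,5}; (3,6)→{4,6,8}; (4,1)→{1,2}; (6,4)→{3,4,5}. Safe: 7. Place at column 7.
Row 7: attacked by (1,5)→{5}; (2,2)→{2,7}; (3,6)→{2,6}; (4,1)→{1,4}; (5,7)→{5,7}; (6,4)→{3,4,5}. Safe: 8. Place at column 8.
Row 8: attacked by (1,5)→{5}; (2,2)→{2,8}; (3,6)→{1,6}; (4,1)→{1,5}; (5,7)→{4,7}; (6,4)→{2,4,6}; (7,8)→{7,8}. Safe: 3. Place at column 3.
Columns [5, 2, 6, 1, 7, 4, 8, 3], r−c [-4, 0, -3, 3, -2, 2, -1, 5], r+c [6, 4, 9, 5, 12, 10, 15, 11] are all distinct, so no two queens attack.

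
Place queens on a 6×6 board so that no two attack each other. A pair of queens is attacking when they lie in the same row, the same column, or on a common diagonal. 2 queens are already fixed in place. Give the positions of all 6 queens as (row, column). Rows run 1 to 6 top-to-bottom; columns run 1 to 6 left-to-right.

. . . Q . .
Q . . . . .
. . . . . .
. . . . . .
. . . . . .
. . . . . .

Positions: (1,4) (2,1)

Row 3: attacked by (1,4)→{2,4,6}; (2,1)→{1,2}. Safe: 3, 5. Place at column 5.
Row 4: attacked by (1,4)→{1,4}; (2,1)→{1,3}; (3,5)→{4,5,6}. Safe: 2. Place at column 2.
Row 5: attacked by (1,4)→{4}; (2,1)→{1,4}; (3,5)→{3,5}; (4,2)→{1,2,3}. Safe: 6. Place at column 6.
Row 6: attacked by (1,4)→{4}; (2,1)→{1,5}; (3,5)→{2,5}; (4,2)→{2,4}; (5,6)→{5,6}. Safe: 3. Place at column 3.
Columns [4, 1, 5, 2, 6, 3], r−c [-3, 1, -2, 2, -1, 3], r+c [5, 3, 8, 6, 11, 9] are all distinct, so no two queens attack.

(1,4) (2,1) (3,5) (4,2) (5,6) (6,3)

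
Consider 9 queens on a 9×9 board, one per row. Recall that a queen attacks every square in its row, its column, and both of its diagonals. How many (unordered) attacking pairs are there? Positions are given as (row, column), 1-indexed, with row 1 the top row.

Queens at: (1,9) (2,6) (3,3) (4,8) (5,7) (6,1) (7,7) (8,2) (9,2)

Same column: (5,7)–(7,7) (column 7); (8,2)–(9,2) (column 2).
Same diagonal: (1,9)–(8,2) (|1−8| = |9−2| = 7); (2,6)–(4,8) (|2−4| = |6−8| = 2); (3,3)–(7,7) (|3−7| = |3−7| = 4); (4,8)–(5,7) (|4−5| = |8−7| = 1).
Total attacking pairs: 6.

6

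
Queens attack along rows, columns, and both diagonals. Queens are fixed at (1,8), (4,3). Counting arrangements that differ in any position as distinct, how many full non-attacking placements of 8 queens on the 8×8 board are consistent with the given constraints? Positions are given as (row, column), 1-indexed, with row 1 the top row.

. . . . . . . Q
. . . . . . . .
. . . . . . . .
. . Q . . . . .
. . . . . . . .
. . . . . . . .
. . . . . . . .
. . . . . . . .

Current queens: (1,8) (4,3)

2

Branch on row 2: col 2 → 1; col 4 → 1; col 6 → 0.
Sum: 1 + 1 + 0 = 2.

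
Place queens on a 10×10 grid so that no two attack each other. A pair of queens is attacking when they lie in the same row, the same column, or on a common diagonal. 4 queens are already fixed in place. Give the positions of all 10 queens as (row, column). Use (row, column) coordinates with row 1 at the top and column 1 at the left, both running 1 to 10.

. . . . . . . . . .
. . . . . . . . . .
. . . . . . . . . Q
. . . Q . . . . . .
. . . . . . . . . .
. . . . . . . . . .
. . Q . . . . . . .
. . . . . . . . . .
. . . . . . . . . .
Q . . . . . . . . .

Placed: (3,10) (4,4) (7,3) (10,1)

Row 1: attacked by (3,10)→{8,10}; (4,4)→{1,4,7}; (7,3)→{3,9}; (10,1)→{1,10}. Safe: 2, 5, 6. Place at column 5.
Row 2: attacked by (1,5)→{4,5,6}; (3,10)→{9,10}; (4,4)→{2,4,6}; (7,3)→{3,8}; (10,1)→{1,9}. Safe: 7. Place at column 7.
Row 5: attacked by (1,5)→{1,5,9}; (2,7)→{4,7,10}; (3,10)→{8,10}; (4,4)→{3,4,5}; (7,3)→{1,3,5}; (10,1)→{1,6}. Safe: 2. Place at column 2.
Row 6: attacked by (1,5)→{5,10}; (2,7)→{3,7}; (3,10)→{7,10}; (4,4)→{2,4,6}; (5,2)→{1,2,3}; (7,3)→{2,3,4}; (10,1)→{1,5}. Safe: 8, 9. Place at column 9.
Row 8: attacked by (1,5)→{5}; (2,7)→{1,7}; (3,10)→{5,10}; (4,4)→{4,8}; (5,2)→{2,5}; (6,9)→{7,9}; (7,3)→{2,3,4}; (10,1)→{1,3}. Safe: 6. Place at column 6.
Row 9: attacked by (1,5)→{5}; (2,7)→{7}; (3,10)→{4,10}; (4,4)→{4,9}; (5,2)→{2,6}; (6,9)→{6,9}; (7,3)→{1,3,5}; (8,6)→{5,6,7}; (10,1)→{1,2}. Safe: 8. Place at column 8.
Columns [5, 7, 10, 4, 2, 9, 3, 6, 8, 1], r−c [-4, -5, -7, 0, 3, -3, 4, 2, 1, 9], r+c [6, 9, 13, 8, 7, 15, 10, 14, 17, 11] are all distinct, so no two queens attack.

(1,5) (2,7) (3,10) (4,4) (5,2) (6,9) (7,3) (8,6) (9,8) (10,1)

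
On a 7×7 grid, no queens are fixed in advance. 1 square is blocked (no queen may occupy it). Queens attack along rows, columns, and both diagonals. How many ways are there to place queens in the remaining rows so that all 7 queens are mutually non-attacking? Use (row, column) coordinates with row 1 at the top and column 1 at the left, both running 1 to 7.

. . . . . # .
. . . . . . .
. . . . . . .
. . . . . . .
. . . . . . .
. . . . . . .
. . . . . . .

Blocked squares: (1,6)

Branch on row 1: col 1 → 4; col 2 → 7; col 3 → 6; col 4 → 6; col 5 → 6; col 7 → 4.
Sum: 4 + 7 + 6 + 6 + 6 + 4 = 33.

33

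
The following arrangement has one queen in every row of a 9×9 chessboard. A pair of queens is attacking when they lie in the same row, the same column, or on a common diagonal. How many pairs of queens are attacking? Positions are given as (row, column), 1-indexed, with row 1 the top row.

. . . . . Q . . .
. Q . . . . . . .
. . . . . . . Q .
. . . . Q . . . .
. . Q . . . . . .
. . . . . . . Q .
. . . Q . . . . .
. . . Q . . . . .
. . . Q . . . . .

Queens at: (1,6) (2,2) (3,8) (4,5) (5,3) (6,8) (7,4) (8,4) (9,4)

6

Same column: (3,8)–(6,8) (column 8); (7,4)–(8,4) (column 4); (7,4)–(9,4) (column 4); (8,4)–(9,4) (column 4).
Same diagonal: (1,6)–(3,8) (|1−3| = |6−8| = 2); (3,8)–(7,4) (|3−7| = |8−4| = 4).
Total attacking pairs: 6.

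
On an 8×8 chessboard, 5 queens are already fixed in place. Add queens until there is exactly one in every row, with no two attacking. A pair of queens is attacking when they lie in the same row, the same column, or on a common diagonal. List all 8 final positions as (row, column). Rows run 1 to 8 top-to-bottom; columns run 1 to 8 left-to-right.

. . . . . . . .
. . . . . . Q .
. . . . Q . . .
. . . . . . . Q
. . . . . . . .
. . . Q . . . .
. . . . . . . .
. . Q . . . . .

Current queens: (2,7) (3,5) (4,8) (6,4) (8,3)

Row 1: attacked by (2,7)→{6,7,8}; (3,5)→{3,5,7}; (4,8)→{5,8}; (6,4)→{4}; (8,3)→{3}. Safe: 1, 2. Place at column 1.
Row 5: attacked by (1,1)→{1,5}; (2,7)→{4,7}; (3,5)→{3,5,7}; (4,8)→{7,8}; (6,4)→{3,4,5}; (8,3)→{3,6}. Safe: 2. Place at column 2.
Row 7: attacked by (1,1)→{1,7}; (2,7)→{2,7}; (3,5)→{1,5}; (4,8)→{5,8}; (5,2)→{2,4}; (6,4)→{3,4,5}; (8,3)→{2,3,4}. Safe: 6. Place at column 6.
Columns [1, 7, 5, 8, 2, 4, 6, 3], r−c [0, -5, -2, -4, 3, 2, 1, 5], r+c [2, 9, 8, 12, 7, 10, 13, 11] are all distinct, so no two queens attack.

(1,1) (2,7) (3,5) (4,8) (5,2) (6,4) (7,6) (8,3)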